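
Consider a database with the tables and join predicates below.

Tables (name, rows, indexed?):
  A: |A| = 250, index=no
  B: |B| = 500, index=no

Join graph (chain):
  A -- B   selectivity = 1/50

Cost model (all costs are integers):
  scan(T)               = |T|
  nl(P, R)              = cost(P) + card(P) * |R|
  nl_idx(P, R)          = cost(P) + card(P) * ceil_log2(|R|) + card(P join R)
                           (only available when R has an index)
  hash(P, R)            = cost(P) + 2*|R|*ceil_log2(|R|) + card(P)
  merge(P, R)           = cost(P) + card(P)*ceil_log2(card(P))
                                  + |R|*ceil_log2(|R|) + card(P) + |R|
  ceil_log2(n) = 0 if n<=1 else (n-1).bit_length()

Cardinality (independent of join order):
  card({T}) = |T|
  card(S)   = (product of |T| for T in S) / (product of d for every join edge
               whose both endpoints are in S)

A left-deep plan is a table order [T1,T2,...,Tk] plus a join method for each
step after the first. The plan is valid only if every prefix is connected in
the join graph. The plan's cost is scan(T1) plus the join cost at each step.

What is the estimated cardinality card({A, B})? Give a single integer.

2500

Tables in S: A(250), B(500)
Edges inside S: A-B(d=50)
numerator = 250 * 500 = 125000
denominator = 50 = 50
card(S) = 125000 / 50 = 2500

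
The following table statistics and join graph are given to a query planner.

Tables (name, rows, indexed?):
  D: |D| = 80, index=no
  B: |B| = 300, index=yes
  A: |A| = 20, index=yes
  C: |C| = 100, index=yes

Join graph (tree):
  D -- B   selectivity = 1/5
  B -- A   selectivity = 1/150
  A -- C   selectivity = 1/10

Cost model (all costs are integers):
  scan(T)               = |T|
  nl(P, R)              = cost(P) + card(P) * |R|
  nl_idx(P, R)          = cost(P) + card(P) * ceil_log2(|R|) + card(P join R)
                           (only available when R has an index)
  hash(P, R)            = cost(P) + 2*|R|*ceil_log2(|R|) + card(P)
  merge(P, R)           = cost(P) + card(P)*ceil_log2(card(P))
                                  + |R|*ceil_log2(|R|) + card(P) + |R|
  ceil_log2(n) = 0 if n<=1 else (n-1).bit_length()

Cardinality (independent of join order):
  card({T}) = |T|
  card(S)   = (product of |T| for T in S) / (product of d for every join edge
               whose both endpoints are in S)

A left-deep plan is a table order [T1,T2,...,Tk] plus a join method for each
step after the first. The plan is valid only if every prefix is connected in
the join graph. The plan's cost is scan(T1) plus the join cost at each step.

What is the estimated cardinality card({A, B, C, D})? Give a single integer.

6400

Tables in S: A(20), B(300), C(100), D(80)
Edges inside S: D-B(d=5), B-A(d=150), A-C(d=10)
numerator = 20 * 300 * 100 * 80 = 48000000
denominator = 5 * 150 * 10 = 7500
card(S) = 48000000 / 7500 = 6400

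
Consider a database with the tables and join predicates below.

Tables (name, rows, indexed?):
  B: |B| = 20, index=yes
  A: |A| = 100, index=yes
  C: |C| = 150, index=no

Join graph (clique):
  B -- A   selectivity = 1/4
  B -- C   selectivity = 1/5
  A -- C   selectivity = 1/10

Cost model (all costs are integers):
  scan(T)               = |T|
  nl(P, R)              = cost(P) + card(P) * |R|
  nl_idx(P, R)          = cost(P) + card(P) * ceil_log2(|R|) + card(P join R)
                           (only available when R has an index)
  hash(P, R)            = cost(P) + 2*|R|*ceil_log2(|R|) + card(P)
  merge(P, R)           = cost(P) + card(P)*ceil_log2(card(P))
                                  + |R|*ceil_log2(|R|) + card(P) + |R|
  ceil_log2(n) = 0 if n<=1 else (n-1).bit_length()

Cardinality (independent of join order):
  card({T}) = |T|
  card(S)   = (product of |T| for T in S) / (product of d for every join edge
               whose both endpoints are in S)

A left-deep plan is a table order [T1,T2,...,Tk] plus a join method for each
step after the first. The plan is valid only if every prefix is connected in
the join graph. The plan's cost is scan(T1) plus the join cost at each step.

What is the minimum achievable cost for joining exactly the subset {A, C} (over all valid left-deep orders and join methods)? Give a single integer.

Selinger DP over subsets of {A,C}:
  {A}: scan cost=100, card=100
  {C}: scan cost=150, card=150
  {AC}: card=1500; try (A,hash)→1700, (C,merge)→2250, (A,merge)→2300, (C,hash)→2600, (A,nl_idx)→2700, (C,nl)→15100 …(+1); best=1700 via (A,hash)

1700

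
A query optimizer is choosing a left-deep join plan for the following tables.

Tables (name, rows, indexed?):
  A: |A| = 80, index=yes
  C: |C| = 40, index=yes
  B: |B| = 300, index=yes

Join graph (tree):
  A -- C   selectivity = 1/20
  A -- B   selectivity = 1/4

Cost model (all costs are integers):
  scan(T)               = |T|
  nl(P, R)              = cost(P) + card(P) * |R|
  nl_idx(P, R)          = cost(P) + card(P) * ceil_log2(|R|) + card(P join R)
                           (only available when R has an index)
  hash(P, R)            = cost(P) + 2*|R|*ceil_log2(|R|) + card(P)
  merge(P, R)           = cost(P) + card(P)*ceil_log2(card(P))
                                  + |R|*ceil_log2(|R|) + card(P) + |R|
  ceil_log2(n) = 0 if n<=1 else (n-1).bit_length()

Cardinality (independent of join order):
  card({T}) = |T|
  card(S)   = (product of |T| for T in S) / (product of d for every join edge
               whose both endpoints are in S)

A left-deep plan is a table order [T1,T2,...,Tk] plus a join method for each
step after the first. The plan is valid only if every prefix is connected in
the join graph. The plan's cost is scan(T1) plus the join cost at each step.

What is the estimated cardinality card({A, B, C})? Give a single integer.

Tables in S: A(80), B(300), C(40)
Edges inside S: A-C(d=20), A-B(d=4)
numerator = 80 * 300 * 40 = 960000
denominator = 20 * 4 = 80
card(S) = 960000 / 80 = 12000

12000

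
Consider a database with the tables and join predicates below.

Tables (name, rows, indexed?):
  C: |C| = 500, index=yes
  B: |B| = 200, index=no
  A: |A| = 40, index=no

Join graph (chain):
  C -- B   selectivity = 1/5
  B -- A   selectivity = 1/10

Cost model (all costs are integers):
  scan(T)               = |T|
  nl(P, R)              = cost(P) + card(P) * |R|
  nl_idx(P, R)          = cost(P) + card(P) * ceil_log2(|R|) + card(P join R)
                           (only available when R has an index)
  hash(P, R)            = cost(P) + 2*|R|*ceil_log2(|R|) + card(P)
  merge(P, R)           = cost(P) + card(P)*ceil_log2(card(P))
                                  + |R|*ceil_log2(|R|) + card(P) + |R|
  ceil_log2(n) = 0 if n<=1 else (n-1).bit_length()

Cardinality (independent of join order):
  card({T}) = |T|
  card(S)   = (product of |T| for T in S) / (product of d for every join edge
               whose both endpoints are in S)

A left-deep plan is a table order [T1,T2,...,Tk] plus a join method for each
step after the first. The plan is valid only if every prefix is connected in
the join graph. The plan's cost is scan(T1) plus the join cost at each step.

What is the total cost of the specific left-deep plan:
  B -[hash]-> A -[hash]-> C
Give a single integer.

10680

step 1: scan B: cost=200, card=200
step 2: join A via hash
    card(P join A) = 200*40/(10) = 800
    cost = 200 + 2*40*6 + 200 = 880
step 3: join C via hash
    card(P join C) = 800*500/(5) = 80000
    cost = 880 + 2*500*9 + 800 = 10680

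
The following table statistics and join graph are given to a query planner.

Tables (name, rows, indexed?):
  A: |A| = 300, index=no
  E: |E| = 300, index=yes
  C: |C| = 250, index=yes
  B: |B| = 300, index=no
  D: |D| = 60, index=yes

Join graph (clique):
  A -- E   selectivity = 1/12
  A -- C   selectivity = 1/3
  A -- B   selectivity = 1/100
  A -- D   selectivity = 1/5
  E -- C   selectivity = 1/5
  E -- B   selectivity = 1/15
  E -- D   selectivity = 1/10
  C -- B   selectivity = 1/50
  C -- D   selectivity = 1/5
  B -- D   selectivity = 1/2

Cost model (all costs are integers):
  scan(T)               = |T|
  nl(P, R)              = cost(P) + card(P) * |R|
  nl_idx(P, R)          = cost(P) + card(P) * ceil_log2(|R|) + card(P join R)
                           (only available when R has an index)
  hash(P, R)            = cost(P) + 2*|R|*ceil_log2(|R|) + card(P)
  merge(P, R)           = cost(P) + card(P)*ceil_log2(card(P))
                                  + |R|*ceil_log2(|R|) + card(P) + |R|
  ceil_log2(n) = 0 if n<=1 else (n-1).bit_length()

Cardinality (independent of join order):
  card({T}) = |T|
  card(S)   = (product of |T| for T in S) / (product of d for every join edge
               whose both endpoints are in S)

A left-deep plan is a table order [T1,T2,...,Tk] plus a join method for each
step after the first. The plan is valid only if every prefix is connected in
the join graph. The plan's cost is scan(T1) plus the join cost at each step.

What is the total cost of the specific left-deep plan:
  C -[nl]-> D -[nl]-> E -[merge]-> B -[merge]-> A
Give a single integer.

step 1: scan C: cost=250, card=250
step 2: join D via nl
    card(P join D) = 250*60/(5) = 3000
    cost = 250 + 250*60 = 15250
step 3: join E via nl
    card(P join E) = 3000*300/(5*10) = 18000
    cost = 15250 + 3000*300 = 915250
step 4: join B via merge
    card(P join B) = 18000*300/(15*50*2) = 3600
    cost = 915250 + 18000*15 + 300*9 + 18000 + 300 = 1206250
step 5: join A via merge
    card(P join A) = 3600*300/(12*3*100*5) = 60
    cost = 1206250 + 3600*12 + 300*9 + 3600 + 300 = 1256050

1256050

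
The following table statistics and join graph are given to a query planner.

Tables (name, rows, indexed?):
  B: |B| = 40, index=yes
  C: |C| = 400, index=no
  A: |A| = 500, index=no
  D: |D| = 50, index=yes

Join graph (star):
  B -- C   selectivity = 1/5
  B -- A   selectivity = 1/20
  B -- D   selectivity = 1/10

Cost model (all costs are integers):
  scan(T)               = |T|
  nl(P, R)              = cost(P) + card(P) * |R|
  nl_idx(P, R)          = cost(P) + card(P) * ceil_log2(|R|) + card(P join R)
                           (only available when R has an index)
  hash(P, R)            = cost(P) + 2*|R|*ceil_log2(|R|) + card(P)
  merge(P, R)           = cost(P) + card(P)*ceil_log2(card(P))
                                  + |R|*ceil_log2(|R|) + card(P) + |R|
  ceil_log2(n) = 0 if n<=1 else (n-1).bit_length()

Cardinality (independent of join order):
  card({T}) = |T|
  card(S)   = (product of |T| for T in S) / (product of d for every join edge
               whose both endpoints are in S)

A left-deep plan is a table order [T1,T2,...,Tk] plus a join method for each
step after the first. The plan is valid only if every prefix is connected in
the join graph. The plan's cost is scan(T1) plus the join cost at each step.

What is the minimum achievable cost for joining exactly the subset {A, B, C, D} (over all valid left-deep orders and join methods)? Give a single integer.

15280

Selinger DP over subsets of {A,B,C,D}:
  {B}: scan cost=40, card=40
  {C}: scan cost=400, card=400
  {A}: scan cost=500, card=500
  {D}: scan cost=50, card=50
  {BC}: card=3200; try (B,hash)→1280, (C,merge)→4320, (B,merge)→4680, (B,nl_idx)→6000, (C,hash)→7280, (C,nl)→16040 …(+1); best=1280 via (B,hash)
  {AB}: card=1000; try (B,hash)→1480, (B,nl_idx)→4500, (A,merge)→5320, (B,merge)→5780, (A,hash)→9080, (A,nl)→20040 …(+1); best=1480 via (B,hash)
  {BD}: card=200; try (D,nl_idx)→480, (B,nl_idx)→550, (B,hash)→580, (D,merge)→670, (D,hash)→680, (B,merge)→680 …(+2); best=480 via (D,nl_idx)
  {ABC}: card=80000; try (C,hash)→9680, (A,hash)→13480, (C,merge)→16480, (A,merge)→47880, (C,nl)→401480, (A,nl)→1601280; best=9680 via (C,hash)
  {BCD}: card=16000; try (D,hash)→5080, (C,merge)→6280, (C,hash)→7880, (D,nl_idx)→36480, (D,merge)→43230, (C,nl)→80480 …(+1); best=5080 via (D,hash)
  {ABD}: card=5000; try (D,hash)→3080, (A,merge)→7280, (A,hash)→9680, (D,nl_idx)→12480, (D,merge)→12830, (D,nl)→51480 …(+1); best=3080 via (D,hash)
  {ABCD}: card=400000; try (C,hash)→15280, (A,hash)→30080, (C,merge)→77080, (D,hash)→90280, (A,merge)→250080, (D,nl_idx)→889680 …(+4); best=15280 via (C,hash)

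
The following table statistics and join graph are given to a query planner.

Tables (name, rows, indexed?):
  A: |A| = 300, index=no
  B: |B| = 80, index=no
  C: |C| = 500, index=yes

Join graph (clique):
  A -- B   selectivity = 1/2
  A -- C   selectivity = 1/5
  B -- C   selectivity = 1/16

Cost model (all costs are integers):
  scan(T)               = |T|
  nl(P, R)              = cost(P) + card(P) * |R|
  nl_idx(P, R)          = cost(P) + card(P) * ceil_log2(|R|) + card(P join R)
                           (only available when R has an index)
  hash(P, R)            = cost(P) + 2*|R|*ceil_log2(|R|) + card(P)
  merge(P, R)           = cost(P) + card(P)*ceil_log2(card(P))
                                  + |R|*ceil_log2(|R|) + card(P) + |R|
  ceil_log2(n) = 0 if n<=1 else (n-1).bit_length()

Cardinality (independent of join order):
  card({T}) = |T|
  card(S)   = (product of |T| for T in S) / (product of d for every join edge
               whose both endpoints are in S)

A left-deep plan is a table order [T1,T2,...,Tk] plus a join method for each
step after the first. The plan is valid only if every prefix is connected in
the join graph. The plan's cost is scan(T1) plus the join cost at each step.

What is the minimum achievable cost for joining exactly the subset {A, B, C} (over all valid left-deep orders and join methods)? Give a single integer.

Selinger DP over subsets of {A,B,C}:
  {A}: scan cost=300, card=300
  {B}: scan cost=80, card=80
  {C}: scan cost=500, card=500
  {AB}: card=12000; try (B,hash)→1720, (A,merge)→3720, (B,merge)→3940, (A,hash)→5560, (A,nl)→24080, (B,nl)→24300; best=1720 via (B,hash)
  {AC}: card=30000; try (A,hash)→6400, (C,merge)→8300, (A,merge)→8500, (C,hash)→9600, (C,nl_idx)→33000, (C,nl)→150300 …(+1); best=6400 via (A,hash)
  {BC}: card=2500; try (B,hash)→2120, (C,nl_idx)→3300, (C,merge)→5720, (B,merge)→6140, (C,hash)→9160, (C,nl)→40080 …(+1); best=2120 via (B,hash)
  {ABC}: card=75000; try (A,hash)→10020, (C,hash)→22720, (B,hash)→37520, (A,merge)→37620, (C,nl_idx)→184720, (C,merge)→186720 …(+4); best=10020 via (A,hash)

10020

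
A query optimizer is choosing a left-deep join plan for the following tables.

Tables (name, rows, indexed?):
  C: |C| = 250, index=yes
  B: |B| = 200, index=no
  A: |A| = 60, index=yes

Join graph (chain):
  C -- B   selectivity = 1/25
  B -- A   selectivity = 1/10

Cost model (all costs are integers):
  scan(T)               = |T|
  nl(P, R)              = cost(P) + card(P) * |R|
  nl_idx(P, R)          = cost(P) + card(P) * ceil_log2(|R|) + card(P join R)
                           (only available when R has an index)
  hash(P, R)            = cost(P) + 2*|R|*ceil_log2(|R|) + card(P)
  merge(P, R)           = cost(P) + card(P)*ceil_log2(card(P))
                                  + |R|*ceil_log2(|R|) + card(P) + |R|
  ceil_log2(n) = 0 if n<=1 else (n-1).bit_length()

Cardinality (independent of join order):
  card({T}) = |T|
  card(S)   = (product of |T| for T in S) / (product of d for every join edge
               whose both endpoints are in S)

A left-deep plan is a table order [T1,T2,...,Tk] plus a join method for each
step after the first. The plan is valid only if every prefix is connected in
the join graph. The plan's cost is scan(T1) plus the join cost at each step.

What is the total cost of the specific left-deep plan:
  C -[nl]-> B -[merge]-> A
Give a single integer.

74670

step 1: scan C: cost=250, card=250
step 2: join B via nl
    card(P join B) = 250*200/(25) = 2000
    cost = 250 + 250*200 = 50250
step 3: join A via merge
    card(P join A) = 2000*60/(10) = 12000
    cost = 50250 + 2000*11 + 60*6 + 2000 + 60 = 74670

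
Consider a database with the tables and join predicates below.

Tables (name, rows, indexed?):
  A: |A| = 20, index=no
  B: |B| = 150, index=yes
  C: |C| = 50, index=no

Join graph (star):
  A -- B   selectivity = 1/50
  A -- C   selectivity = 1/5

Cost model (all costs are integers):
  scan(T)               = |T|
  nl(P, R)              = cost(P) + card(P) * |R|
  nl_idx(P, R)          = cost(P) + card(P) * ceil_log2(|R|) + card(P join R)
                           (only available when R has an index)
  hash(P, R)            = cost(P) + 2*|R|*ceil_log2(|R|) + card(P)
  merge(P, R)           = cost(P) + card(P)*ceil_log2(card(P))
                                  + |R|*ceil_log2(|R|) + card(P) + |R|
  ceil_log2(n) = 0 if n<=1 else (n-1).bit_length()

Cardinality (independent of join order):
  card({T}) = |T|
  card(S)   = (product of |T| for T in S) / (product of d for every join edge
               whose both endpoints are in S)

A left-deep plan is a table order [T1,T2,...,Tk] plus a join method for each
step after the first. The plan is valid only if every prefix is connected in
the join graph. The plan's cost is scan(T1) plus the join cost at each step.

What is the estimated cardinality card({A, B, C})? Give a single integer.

Tables in S: A(20), B(150), C(50)
Edges inside S: A-B(d=50), A-C(d=5)
numerator = 20 * 150 * 50 = 150000
denominator = 50 * 5 = 250
card(S) = 150000 / 250 = 600

600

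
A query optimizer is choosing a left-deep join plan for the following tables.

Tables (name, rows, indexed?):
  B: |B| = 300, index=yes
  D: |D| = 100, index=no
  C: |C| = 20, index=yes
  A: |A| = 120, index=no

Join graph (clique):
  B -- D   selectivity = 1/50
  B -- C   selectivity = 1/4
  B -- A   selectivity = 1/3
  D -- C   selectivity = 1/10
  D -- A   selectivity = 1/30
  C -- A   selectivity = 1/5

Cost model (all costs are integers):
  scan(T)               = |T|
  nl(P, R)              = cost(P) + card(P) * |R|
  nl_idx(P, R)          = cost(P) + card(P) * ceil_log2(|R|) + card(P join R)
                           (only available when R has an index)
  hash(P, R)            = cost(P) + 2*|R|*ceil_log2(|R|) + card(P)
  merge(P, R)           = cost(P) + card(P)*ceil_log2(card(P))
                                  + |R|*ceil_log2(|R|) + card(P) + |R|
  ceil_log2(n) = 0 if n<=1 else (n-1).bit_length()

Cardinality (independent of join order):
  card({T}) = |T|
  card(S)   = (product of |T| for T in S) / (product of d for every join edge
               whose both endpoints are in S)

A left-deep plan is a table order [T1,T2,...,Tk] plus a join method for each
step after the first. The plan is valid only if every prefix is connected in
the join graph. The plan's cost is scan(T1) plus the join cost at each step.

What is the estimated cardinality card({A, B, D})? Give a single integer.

800

Tables in S: A(120), B(300), D(100)
Edges inside S: B-D(d=50), B-A(d=3), D-A(d=30)
numerator = 120 * 300 * 100 = 3600000
denominator = 50 * 3 * 30 = 4500
card(S) = 3600000 / 4500 = 800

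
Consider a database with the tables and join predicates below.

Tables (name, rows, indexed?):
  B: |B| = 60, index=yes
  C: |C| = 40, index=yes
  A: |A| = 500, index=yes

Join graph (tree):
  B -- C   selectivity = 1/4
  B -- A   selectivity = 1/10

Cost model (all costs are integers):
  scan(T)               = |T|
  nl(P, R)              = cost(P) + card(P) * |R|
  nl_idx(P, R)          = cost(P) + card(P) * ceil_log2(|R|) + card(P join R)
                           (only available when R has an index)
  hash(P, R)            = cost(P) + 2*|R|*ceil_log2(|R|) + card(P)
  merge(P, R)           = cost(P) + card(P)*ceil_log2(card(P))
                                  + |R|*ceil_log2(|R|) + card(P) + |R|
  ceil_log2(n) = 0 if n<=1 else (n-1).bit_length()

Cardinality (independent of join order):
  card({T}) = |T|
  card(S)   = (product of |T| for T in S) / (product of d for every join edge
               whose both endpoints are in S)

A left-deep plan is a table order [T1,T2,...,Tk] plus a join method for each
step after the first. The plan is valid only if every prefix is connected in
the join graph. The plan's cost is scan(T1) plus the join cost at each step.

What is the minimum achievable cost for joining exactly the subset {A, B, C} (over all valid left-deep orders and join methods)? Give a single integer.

Selinger DP over subsets of {A,B,C}:
  {B}: scan cost=60, card=60
  {C}: scan cost=40, card=40
  {A}: scan cost=500, card=500
  {BC}: card=600; try (C,hash)→600, (B,merge)→740, (C,merge)→760, (B,hash)→800, (B,nl_idx)→880, (C,nl_idx)→1020 …(+2); best=600 via (C,hash)
  {AB}: card=3000; try (B,hash)→1720, (A,nl_idx)→3600, (A,merge)→5480, (B,merge)→5920, (B,nl_idx)→6500, (A,hash)→9120 …(+2); best=1720 via (B,hash)
  {ABC}: card=30000; try (C,hash)→5200, (A,hash)→10200, (A,merge)→12200, (A,nl_idx)→36000, (C,merge)→41000, (C,nl_idx)→49720 …(+2); best=5200 via (C,hash)

5200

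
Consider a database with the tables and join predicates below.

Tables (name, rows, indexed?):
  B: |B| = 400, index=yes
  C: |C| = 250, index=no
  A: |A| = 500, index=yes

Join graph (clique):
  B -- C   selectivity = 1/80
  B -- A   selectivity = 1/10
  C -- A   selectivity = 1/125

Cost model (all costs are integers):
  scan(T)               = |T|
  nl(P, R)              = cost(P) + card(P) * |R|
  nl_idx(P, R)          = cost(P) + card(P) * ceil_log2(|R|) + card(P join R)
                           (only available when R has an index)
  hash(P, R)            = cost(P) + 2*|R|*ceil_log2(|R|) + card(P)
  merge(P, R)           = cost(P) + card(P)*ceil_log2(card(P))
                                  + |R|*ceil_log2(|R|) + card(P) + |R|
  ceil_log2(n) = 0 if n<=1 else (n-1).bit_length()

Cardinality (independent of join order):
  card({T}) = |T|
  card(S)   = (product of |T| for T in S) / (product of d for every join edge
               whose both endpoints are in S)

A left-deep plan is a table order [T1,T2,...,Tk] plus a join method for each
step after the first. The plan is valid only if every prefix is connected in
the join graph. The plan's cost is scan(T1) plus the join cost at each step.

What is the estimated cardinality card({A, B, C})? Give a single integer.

500

Tables in S: A(500), B(400), C(250)
Edges inside S: B-C(d=80), B-A(d=10), C-A(d=125)
numerator = 500 * 400 * 250 = 50000000
denominator = 80 * 10 * 125 = 100000
card(S) = 50000000 / 100000 = 500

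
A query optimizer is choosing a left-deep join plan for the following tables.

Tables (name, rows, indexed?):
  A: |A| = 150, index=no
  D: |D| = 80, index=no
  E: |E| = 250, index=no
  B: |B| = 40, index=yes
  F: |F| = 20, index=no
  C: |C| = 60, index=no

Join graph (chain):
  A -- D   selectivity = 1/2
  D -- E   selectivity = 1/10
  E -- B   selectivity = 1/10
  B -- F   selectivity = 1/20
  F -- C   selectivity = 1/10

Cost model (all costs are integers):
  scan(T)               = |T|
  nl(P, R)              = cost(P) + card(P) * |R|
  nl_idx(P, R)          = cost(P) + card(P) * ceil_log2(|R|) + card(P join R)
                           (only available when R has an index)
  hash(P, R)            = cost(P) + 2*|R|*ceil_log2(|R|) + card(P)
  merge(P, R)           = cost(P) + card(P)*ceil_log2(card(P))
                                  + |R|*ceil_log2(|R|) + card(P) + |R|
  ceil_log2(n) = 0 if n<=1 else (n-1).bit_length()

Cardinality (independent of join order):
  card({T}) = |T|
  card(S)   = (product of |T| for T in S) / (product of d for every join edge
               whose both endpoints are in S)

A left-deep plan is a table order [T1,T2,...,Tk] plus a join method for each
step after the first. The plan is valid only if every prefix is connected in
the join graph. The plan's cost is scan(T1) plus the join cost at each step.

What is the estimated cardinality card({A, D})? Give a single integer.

Tables in S: A(150), D(80)
Edges inside S: A-D(d=2)
numerator = 150 * 80 = 12000
denominator = 2 = 2
card(S) = 12000 / 2 = 6000

6000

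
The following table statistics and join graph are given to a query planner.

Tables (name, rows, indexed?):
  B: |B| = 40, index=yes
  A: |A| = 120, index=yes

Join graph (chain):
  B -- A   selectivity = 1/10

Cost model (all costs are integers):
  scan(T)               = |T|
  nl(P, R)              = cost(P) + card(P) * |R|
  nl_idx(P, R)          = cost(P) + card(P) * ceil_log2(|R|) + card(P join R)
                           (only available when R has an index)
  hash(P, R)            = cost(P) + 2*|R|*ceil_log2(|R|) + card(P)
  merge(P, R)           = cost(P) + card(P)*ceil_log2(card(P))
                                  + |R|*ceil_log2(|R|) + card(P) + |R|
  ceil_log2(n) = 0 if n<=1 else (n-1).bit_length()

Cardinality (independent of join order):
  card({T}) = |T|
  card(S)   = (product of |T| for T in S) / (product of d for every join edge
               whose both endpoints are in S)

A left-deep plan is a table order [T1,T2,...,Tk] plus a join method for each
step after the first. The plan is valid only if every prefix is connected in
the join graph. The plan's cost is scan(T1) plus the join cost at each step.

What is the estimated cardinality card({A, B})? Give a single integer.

Tables in S: A(120), B(40)
Edges inside S: B-A(d=10)
numerator = 120 * 40 = 4800
denominator = 10 = 10
card(S) = 4800 / 10 = 480

480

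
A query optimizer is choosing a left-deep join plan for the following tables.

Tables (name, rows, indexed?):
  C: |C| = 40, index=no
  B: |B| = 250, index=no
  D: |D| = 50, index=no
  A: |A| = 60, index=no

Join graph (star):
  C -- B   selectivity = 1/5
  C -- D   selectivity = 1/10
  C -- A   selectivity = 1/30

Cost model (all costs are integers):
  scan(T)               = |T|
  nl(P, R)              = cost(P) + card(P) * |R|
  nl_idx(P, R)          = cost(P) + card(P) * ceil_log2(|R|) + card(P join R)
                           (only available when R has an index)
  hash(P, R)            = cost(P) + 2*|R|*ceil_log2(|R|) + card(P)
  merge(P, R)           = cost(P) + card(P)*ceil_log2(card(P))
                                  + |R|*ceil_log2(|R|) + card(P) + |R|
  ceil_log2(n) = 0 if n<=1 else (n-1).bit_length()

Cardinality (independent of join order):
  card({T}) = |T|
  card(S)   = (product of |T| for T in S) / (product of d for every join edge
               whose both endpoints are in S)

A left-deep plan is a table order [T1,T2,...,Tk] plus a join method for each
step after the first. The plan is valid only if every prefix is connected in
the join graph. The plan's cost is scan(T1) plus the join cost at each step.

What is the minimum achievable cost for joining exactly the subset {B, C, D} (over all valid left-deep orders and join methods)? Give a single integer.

3580

Selinger DP over subsets of {B,C,D}:
  {C}: scan cost=40, card=40
  {B}: scan cost=250, card=250
  {D}: scan cost=50, card=50
  {BC}: card=2000; try (C,hash)→980, (B,merge)→2570, (C,merge)→2780, (B,hash)→4080, (B,nl)→10040, (C,nl)→10250; best=980 via (C,hash)
  {CD}: card=200; try (C,hash)→580, (D,merge)→670, (D,hash)→680, (C,merge)→680, (D,nl)→2040, (C,nl)→2050; best=580 via (C,hash)
  {BCD}: card=10000; try (D,hash)→3580, (B,merge)→4630, (B,hash)→4780, (D,merge)→25330, (B,nl)→50580, (D,nl)→100980; best=3580 via (D,hash)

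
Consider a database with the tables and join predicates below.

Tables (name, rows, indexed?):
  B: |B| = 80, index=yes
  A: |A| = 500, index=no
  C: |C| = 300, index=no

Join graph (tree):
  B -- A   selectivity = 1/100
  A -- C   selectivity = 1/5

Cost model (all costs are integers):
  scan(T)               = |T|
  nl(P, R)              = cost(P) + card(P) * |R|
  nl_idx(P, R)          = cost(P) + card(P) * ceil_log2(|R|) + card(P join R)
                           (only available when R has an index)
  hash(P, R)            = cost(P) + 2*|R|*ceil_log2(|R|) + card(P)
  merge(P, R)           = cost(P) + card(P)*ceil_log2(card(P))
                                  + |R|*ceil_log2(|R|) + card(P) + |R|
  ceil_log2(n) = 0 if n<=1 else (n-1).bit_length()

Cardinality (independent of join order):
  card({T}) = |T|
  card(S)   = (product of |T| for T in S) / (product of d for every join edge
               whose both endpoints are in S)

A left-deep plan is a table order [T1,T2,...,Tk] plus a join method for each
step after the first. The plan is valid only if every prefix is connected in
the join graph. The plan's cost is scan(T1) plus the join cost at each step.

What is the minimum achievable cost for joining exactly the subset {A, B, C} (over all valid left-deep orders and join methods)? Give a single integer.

7920

Selinger DP over subsets of {A,B,C}:
  {B}: scan cost=80, card=80
  {A}: scan cost=500, card=500
  {C}: scan cost=300, card=300
  {AB}: card=400; try (B,hash)→2120, (B,nl_idx)→4400, (A,merge)→5720, (B,merge)→6140, (A,hash)→9160, (A,nl)→40080 …(+1); best=2120 via (B,hash)
  {AC}: card=30000; try (C,hash)→6400, (A,merge)→8300, (C,merge)→8500, (A,hash)→9600, (A,nl)→150300, (C,nl)→150500; best=6400 via (C,hash)
  {ABC}: card=24000; try (C,hash)→7920, (C,merge)→9120, (B,hash)→37520, (C,nl)→122120, (B,nl_idx)→240400, (B,merge)→487040 …(+1); best=7920 via (C,hash)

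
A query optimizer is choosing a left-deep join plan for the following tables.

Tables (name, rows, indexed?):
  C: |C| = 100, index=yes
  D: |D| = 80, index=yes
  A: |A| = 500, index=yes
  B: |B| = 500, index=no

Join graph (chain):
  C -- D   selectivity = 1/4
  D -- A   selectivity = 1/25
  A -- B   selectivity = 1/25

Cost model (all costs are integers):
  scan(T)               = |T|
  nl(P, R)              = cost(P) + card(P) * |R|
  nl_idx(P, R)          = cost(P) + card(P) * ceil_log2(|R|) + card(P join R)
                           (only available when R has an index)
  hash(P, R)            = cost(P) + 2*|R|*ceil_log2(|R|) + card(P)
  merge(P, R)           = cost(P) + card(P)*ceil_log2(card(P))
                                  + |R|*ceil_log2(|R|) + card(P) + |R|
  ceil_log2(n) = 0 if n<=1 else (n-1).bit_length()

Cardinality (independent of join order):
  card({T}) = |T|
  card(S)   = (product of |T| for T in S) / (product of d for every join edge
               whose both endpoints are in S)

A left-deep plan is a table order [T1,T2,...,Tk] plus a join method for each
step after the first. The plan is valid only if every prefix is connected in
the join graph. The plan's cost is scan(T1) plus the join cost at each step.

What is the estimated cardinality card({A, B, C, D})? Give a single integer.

800000

Tables in S: A(500), B(500), C(100), D(80)
Edges inside S: C-D(d=4), D-A(d=25), A-B(d=25)
numerator = 500 * 500 * 100 * 80 = 2000000000
denominator = 4 * 25 * 25 = 2500
card(S) = 2000000000 / 2500 = 800000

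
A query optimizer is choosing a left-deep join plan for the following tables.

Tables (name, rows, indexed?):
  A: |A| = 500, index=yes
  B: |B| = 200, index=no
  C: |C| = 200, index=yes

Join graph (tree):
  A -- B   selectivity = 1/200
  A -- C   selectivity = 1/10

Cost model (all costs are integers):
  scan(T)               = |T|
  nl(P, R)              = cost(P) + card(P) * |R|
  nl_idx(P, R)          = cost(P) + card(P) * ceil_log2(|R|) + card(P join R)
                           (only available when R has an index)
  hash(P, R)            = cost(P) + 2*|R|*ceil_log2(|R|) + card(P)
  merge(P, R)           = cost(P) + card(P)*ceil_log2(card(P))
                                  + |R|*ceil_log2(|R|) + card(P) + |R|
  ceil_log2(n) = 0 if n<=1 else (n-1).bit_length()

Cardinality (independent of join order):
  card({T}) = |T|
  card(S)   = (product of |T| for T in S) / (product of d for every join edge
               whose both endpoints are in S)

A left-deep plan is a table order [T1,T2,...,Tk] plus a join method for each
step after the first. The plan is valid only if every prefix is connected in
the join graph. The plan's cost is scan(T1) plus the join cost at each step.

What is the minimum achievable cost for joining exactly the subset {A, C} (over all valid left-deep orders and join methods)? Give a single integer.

4200

Selinger DP over subsets of {A,C}:
  {A}: scan cost=500, card=500
  {C}: scan cost=200, card=200
  {AC}: card=10000; try (C,hash)→4200, (A,merge)→7000, (C,merge)→7300, (A,hash)→9400, (A,nl_idx)→12000, (C,nl_idx)→14500 …(+2); best=4200 via (C,hash)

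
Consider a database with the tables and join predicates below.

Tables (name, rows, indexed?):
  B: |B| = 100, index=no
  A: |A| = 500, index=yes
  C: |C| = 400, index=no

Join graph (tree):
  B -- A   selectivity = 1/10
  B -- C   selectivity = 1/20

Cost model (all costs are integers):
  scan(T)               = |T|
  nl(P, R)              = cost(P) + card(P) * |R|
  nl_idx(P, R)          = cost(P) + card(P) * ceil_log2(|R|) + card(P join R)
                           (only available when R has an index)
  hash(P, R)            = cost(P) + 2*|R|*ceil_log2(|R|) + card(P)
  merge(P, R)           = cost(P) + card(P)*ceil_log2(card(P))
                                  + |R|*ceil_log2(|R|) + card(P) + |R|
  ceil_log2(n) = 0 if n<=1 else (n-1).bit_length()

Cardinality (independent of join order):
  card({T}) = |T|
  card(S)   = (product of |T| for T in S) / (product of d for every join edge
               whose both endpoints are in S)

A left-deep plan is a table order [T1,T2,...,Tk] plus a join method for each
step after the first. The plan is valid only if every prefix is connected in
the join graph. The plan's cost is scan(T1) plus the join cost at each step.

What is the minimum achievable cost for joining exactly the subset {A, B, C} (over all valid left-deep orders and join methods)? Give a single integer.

13200

Selinger DP over subsets of {A,B,C}:
  {B}: scan cost=100, card=100
  {A}: scan cost=500, card=500
  {C}: scan cost=400, card=400
  {AB}: card=5000; try (B,hash)→2400, (A,merge)→5900, (A,nl_idx)→6000, (B,merge)→6300, (A,hash)→9200, (A,nl)→50100 …(+1); best=2400 via (B,hash)
  {BC}: card=2000; try (B,hash)→2200, (C,merge)→4900, (B,merge)→5200, (C,hash)→7400, (C,nl)→40100, (B,nl)→40400; best=2200 via (B,hash)
  {ABC}: card=100000; try (A,hash)→13200, (C,hash)→14600, (A,merge)→31200, (C,merge)→76400, (A,nl_idx)→120200, (A,nl)→1002200 …(+1); best=13200 via (A,hash)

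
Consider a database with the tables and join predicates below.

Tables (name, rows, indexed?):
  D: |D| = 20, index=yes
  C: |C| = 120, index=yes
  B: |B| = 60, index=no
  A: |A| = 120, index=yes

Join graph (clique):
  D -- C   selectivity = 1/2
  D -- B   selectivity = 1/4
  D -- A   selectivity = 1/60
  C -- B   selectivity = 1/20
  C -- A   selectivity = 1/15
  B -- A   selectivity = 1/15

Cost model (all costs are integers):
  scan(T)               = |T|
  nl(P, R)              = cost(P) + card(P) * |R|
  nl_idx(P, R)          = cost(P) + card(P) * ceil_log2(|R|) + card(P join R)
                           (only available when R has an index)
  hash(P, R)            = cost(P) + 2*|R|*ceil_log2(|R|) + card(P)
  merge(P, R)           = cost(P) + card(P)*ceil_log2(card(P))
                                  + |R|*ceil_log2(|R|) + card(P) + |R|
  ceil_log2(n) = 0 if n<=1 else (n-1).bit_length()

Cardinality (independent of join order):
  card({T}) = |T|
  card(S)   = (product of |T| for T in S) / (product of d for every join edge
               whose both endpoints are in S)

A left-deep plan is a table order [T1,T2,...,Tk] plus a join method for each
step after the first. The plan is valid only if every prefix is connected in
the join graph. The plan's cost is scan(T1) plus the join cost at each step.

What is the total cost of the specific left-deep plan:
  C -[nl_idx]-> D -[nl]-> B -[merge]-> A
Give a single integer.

84780

step 1: scan C: cost=120, card=120
step 2: join D via nl_idx
    card(P join D) = 120*20/(2) = 1200
    cost = 120 + 120*5 + 1200 = 1920
step 3: join B via nl
    card(P join B) = 1200*60/(4*20) = 900
    cost = 1920 + 1200*60 = 73920
step 4: join A via merge
    card(P join A) = 900*120/(60*15*15) = 8
    cost = 73920 + 900*10 + 120*7 + 900 + 120 = 84780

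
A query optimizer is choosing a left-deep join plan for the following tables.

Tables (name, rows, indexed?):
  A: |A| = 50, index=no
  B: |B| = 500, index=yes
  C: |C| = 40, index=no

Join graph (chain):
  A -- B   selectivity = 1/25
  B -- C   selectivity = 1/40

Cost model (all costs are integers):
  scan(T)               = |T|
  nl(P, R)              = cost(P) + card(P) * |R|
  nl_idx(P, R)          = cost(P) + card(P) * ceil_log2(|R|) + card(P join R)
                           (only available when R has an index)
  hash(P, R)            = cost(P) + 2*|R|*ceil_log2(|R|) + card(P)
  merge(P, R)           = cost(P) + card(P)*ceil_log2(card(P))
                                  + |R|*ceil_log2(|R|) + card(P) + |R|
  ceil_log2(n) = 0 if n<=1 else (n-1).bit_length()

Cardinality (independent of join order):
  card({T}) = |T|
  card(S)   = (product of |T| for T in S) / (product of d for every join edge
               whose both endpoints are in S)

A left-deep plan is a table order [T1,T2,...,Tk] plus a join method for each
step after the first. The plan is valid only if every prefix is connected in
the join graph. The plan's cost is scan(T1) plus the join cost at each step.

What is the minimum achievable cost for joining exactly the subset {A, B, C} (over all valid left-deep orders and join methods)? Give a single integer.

Selinger DP over subsets of {A,B,C}:
  {A}: scan cost=50, card=50
  {B}: scan cost=500, card=500
  {C}: scan cost=40, card=40
  {AB}: card=1000; try (B,nl_idx)→1500, (A,hash)→1600, (B,merge)→5400, (A,merge)→5850, (B,hash)→9100, (B,nl)→25050 …(+1); best=1500 via (B,nl_idx)
  {BC}: card=500; try (B,nl_idx)→900, (C,hash)→1480, (B,merge)→5320, (C,merge)→5780, (B,hash)→9080, (B,nl)→20040 …(+1); best=900 via (B,nl_idx)
  {ABC}: card=1000; try (A,hash)→2000, (C,hash)→2980, (A,merge)→6250, (C,merge)→12780, (A,nl)→25900, (C,nl)→41500; best=2000 via (A,hash)

2000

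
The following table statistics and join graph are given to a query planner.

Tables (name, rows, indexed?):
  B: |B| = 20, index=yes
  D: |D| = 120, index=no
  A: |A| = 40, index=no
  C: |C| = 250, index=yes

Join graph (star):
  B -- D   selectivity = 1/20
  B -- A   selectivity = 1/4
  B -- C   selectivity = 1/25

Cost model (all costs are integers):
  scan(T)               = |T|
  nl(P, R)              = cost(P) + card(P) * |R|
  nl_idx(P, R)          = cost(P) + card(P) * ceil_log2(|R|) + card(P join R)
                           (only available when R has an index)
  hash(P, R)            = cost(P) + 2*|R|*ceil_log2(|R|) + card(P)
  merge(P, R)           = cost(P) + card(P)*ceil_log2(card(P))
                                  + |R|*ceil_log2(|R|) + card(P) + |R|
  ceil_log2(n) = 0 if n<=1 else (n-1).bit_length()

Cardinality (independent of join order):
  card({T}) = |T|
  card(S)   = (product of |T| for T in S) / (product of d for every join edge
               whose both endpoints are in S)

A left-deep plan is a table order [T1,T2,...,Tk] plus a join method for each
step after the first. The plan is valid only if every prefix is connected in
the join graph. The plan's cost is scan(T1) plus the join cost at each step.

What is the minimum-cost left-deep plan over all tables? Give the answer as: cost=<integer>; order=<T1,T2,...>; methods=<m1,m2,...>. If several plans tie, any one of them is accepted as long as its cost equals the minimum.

cost=3940; order=B,C,D,A; methods=nl_idx,hash,hash

Selinger DP (subsets sized 1..n):
  {B}: scan cost=20, card=20
  {D}: scan cost=120, card=120
  {A}: scan cost=40, card=40
  {C}: scan cost=250, card=250
  {BD}: card=120; try (B,hash)→440, (B,nl_idx)→840, (D,merge)→1100, (B,merge)→1200, (D,hash)→1720, (D,nl)→2420 …(+1); best=440 via (B,hash)
  {AB}: card=200; try (B,hash)→280, (A,merge)→420, (B,merge)→440, (B,nl_idx)→440, (A,hash)→520, (A,nl)→820 …(+1); best=280 via (B,hash)
  {BC}: card=200; try (C,nl_idx)→380, (B,hash)→700, (B,nl_idx)→1700, (C,merge)→2390, (B,merge)→2620, (C,hash)→4040 …(+2); best=380 via (C,nl_idx)
  {ABD}: card=1200; try (A,hash)→1040, (A,merge)→1680, (D,hash)→2160, (D,merge)→3040, (A,nl)→5240, (D,nl)→24280; best=1040 via (A,hash)
  {BCD}: card=1200; try (D,hash)→2260, (C,nl_idx)→2600, (D,merge)→3140, (C,merge)→3650, (C,hash)→4560, (D,nl)→24380 …(+1); best=2260 via (D,hash)
  {ABC}: card=2000; try (A,hash)→1060, (A,merge)→2460, (C,nl_idx)→3880, (C,merge)→4330, (C,hash)→4480, (A,nl)→8380 …(+1); best=1060 via (A,hash)
  {ABCD}: card=12000; try (A,hash)→3940, (D,hash)→4740, (C,hash)→6240, (A,merge)→16940, (C,merge)→17690, (C,nl_idx)→22640 …(+4); best=3940 via (A,hash)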